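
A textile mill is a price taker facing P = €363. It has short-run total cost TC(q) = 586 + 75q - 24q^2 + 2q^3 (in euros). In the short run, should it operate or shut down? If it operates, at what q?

Produce at q = 12

Strip out fixed cost: VC = 75q - 24q^2 + 2q^3. Then AVC = 75 - 24q + 2q^2 and MC = 75 - 48q + 6q^2.
The AVC parabola has its vertex at q = 24/4 = 6, where AVC = 75 - 24·6 + 2·6^2 = €3.
Since P = €363 ≥ min AVC = €3, price covers variable cost and the firm should produce.
Set P = MC: 363 = 75 - 48q + 6q^2 → -288 - 48q + 6q^2 = 0. The roots are q = -4 and q = 12; the profit-maximizing output is on the rising part of MC, so q* = 12.
Check: AVC at q = 12 is €75 ≤ P, so revenue covers variable cost.
Profit = P·q − TC = 363·12 − 1486 = €2870.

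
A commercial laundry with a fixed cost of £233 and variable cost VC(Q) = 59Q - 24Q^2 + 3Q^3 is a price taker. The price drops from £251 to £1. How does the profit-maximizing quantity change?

AVC = 59 - 24Q + 3Q^2, minimized at Q = 4 where min AVC = £11. MC = 59 - 48Q + 9Q^2.
With P = £251 above the shutdown price, P = MC gives Q = 8.
At P = £1 < min AVC = £11, price no longer covers variable cost at any output, so the firm shuts down: Q = 0.

Output falls from 8 to 0 (the firm shuts down)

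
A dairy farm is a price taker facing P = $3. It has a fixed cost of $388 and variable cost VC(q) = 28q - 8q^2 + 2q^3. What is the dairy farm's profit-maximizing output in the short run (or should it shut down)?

Variable cost is VC = 28q - 8q^2 + 2q^3, so AVC = VC/q = 28 - 8q + 2q^2 and MC = dTC/dq = 28 - 16q + 6q^2.
AVC is minimized where dAVC/dq = -8 + 4q = 0, at q = 2; min AVC = 28 - 8·2 + 2·2^2 = $20.
P = $3 lies below min AVC = $20; no output level covers variable cost.
Best response: produce nothing and absorb the $388 fixed cost.

Shut down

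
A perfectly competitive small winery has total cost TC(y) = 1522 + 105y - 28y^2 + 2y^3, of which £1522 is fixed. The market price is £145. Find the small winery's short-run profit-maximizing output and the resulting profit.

AVC = 105 - 28y + 2y^2; min AVC = £7 at y = 7. Since P = £145 ≥ min AVC, the firm produces.
MC = 105 - 56y + 6y^2. Setting P = MC and taking the root on the rising branch gives y* = 10.
TR = 145·10 = 1450. TC = 1522 + 250 = 1772. Profit = 1450 − 1772 = -£322.
By producing, the firm covers all variable cost plus £1200 of fixed cost; shutting down would lose the full £1522.

Profit = -£322 at y = 10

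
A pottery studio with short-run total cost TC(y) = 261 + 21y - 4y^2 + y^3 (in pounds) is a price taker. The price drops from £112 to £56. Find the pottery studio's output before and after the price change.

Output falls from 7 to 5

AVC = 21 - 4y + y^2, minimized at y = 2 where min AVC = £17. MC = 21 - 8y + 3y^2.
With P = £112 above the shutdown price, P = MC gives y = 7.
At P = £56 ≥ min AVC, set P = MC: y = 5. The firm stays open but cuts output.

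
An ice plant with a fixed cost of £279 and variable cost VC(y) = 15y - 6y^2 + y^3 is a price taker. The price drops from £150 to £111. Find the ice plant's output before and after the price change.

AVC = 15 - 6y + y^2, minimized at y = 3 where min AVC = £6. MC = 15 - 12y + 3y^2.
With P = £150 above the shutdown price, P = MC gives y = 9.
At P = £111 ≥ min AVC, set P = MC: y = 8. The firm stays open but cuts output.

Output falls from 9 to 8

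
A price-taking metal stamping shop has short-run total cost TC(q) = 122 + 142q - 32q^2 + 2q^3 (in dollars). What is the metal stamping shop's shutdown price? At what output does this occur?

$14 per unit, at q = 8

The firm shuts down when price falls below the minimum of average variable cost. AVC = VC/q = 142 - 32q + 2q^2.
At the minimum of AVC, MC = AVC. MC = 142 - 64q + 6q^2; setting MC = AVC gives 4q^2 - 32q = 0, so q = 8. min AVC = 14.
The firm shuts down for any P below $14.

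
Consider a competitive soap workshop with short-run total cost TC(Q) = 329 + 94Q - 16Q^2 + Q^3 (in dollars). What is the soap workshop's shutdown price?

Short-run supply begins at min AVC. From VC = 94Q - 16Q^2 + Q^3, AVC = 94 - 16Q + Q^2.
At the minimum of AVC, MC = AVC. MC = 94 - 32Q + 3Q^2; setting MC = AVC gives 2Q^2 - 16Q = 0, so Q = 8. min AVC = 30.
The firm shuts down for any P below $30.

$30 per unit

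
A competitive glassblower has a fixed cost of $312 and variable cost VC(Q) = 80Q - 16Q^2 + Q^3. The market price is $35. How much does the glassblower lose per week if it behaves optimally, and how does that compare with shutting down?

AVC = 80 - 16Q + Q^2 has its minimum $16 at Q = 8; price $35 clears that bar, so the firm operates.
With MC = 80 - 32Q + 3Q^2, P = MC on the upward-sloping part at Q* = 9.
TR = 35·9 = 315. TC = 312 + 153 = 465. Profit = 315 − 465 = -$150.
By producing, the firm covers all variable cost plus $162 of fixed cost; shutting down would lose the full $312.

Profit = -$150 at Q = 9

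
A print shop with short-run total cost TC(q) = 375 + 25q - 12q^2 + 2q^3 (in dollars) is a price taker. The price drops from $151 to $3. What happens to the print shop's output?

Output falls from 7 to 0 (the firm shuts down)

AVC = 25 - 12q + 2q^2, minimized at q = 3 where min AVC = $7. MC = 25 - 24q + 6q^2.
With P = $151 above the shutdown price, P = MC gives q = 7.
At P = $3 < min AVC = $7, price no longer covers variable cost at any output, so the firm shuts down: q = 0.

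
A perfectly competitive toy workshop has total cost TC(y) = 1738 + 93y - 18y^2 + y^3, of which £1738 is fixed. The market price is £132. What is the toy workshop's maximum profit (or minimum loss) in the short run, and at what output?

Profit = -£386 at y = 13

AVC = 93 - 18y + y^2; min AVC = £12 at y = 9. Since P = £132 ≥ min AVC, the firm produces.
With MC = 93 - 36y + 3y^2, P = MC on the upward-sloping part at y* = 13.
TR = 132·13 = 1716. TC = 1738 + 364 = 2102. Profit = 1716 − 2102 = -£386.
That loss of £386 beats the £1738 the firm would lose by shutting down; producing recovers £1352 of fixed cost.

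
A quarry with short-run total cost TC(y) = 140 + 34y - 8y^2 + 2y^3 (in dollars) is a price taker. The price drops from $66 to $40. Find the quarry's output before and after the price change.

AVC = 34 - 8y + 2y^2, minimized at y = 2 where min AVC = $26. MC = 34 - 16y + 6y^2.
At P = $66 ≥ min AVC, set P = MC on the rising branch: y = 4.
At P = $40 ≥ min AVC, set P = MC: y = 3. The firm stays open but cuts output.

Output falls from 4 to 3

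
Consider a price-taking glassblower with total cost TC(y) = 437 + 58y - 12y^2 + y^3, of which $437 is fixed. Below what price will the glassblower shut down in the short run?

The firm shuts down when price falls below the minimum of average variable cost. AVC = VC/y = 58 - 12y + y^2.
dAVC/dy = -12 + 2y = 0 gives y = 6. min AVC = 58 - 12·6 + 6^2 = 22.
So the shutdown price is $22.

$22 per unit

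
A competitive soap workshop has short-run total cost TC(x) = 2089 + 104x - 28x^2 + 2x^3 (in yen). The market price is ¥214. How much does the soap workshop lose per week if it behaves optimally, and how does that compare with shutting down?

Profit = -¥153 at x = 11

AVC = 104 - 28x + 2x^2; min AVC = ¥6 at x = 7. Since P = ¥214 ≥ min AVC, the firm produces.
MC = 104 - 56x + 6x^2. Setting P = MC and taking the root on the rising branch gives x* = 11.
TR = 214·11 = 2354. TC = 2089 + 418 = 2507. Profit = 2354 − 2507 = -¥153.
By producing, the firm covers all variable cost plus ¥1936 of fixed cost; shutting down would lose the full ¥2089.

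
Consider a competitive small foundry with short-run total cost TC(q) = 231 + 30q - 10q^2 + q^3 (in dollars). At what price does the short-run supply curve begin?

The shutdown price is the minimum of AVC. VC = 30q - 10q^2 + q^3, so AVC = 30 - 10q + q^2.
At the minimum of AVC, MC = AVC. MC = 30 - 20q + 3q^2; setting MC = AVC gives 2q^2 - 10q = 0, so q = 5. min AVC = 5.
So the shutdown price is $5.

$5 per unit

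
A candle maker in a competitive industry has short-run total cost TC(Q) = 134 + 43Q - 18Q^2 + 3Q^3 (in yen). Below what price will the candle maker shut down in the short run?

The firm shuts down when price falls below the minimum of average variable cost. AVC = VC/Q = 43 - 18Q + 3Q^2.
dAVC/dQ = -18 + 6Q = 0 gives Q = 3. min AVC = 43 - 18·3 + 3·3^2 = 16.
So the shutdown price is ¥16.

¥16 per unit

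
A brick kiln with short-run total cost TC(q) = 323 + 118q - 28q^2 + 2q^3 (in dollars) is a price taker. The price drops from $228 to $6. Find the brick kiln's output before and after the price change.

MC = 118 - 56q + 6q^2; the shutdown threshold is min AVC = $20 (at q = 7).
At P = $228 ≥ min AVC, set P = MC on the rising branch: q = 11.
At P = $6 < min AVC = $20, price no longer covers variable cost at any output, so the firm shuts down: q = 0.

Output falls from 11 to 0 (the firm shuts down)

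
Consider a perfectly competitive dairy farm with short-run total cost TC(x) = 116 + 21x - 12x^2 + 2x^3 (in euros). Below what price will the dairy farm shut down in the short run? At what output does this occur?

Short-run supply begins at min AVC. From VC = 21x - 12x^2 + 2x^3, AVC = 21 - 12x + 2x^2.
At the minimum of AVC, MC = AVC. MC = 21 - 24x + 6x^2; setting MC = AVC gives 4x^2 - 12x = 0, so x = 3. min AVC = 3.
The firm shuts down for any P below €3.

€3 per unit, at x = 3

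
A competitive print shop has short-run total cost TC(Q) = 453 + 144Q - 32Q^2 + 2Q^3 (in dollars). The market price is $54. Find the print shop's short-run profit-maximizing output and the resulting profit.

AVC = 144 - 32Q + 2Q^2; min AVC = $16 at Q = 8. Since P = $54 ≥ min AVC, the firm produces.
With MC = 144 - 64Q + 6Q^2, P = MC on the upward-sloping part at Q* = 9.
TR = 54·9 = 486. TC = 453 + 162 = 615. Profit = 486 − 615 = -$129.
By producing, the firm covers all variable cost plus $324 of fixed cost; shutting down would lose the full $453.

Profit = -$129 at Q = 9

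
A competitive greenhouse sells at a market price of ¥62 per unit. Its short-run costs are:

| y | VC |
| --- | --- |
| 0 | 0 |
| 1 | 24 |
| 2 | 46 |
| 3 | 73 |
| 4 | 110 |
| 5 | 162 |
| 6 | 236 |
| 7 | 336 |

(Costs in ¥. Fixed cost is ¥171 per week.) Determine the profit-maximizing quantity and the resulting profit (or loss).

y = 5; profit = -¥23

Profit at each row (π = 62y − TC): y=0: -171; y=1: -133; y=2: -93; y=3: -58; y=4: -33; y=5: -23; y=6: -35; y=7: -73.
Profit is maximized at y = 5. AVC there is 162/5 = ¥32.40 ≤ P, so producing beats shutting down (which would give -¥171).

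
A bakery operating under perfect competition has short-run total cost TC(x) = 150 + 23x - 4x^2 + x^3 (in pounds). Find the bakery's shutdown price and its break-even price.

AVC = 23 - 4x + x^2; minimized at x = 2, giving min AVC = £19. That is the shutdown price.
ATC = 150/x + 23 - 4x + x^2. Setting dATC/dx = −150/x^2 − 4 + 2x = 0 gives x = 5 (since 2·5^3 − 4·5^2 = 150).
min ATC = 150/5 + 23 − 4·5 + 5^2 = £58. That is the break-even price.
For £19 ≤ P < £58 the firm produces at a loss; below £19 it shuts down.

Shutdown price = £19; break-even price = £58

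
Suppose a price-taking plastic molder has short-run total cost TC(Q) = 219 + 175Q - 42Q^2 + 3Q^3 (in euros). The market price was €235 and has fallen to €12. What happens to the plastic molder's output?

MC = 175 - 84Q + 9Q^2; the shutdown threshold is min AVC = €28 (at Q = 7).
With P = €235 above the shutdown price, P = MC gives Q = 10.
At P = €12 < min AVC = €28, price no longer covers variable cost at any output, so the firm shuts down: Q = 0.

Output falls from 10 to 0 (the firm shuts down)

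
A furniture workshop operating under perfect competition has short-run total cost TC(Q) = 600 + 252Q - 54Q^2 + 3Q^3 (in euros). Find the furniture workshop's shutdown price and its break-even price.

AVC = 252 - 54Q + 3Q^2; minimized at Q = 9, giving min AVC = €9. That is the shutdown price.
ATC = 600/Q + 252 - 54Q + 3Q^2. Setting dATC/dQ = −600/Q^2 − 54 + 6Q = 0 gives Q = 10 (since 6·10^3 − 54·10^2 = 600).
min ATC = 600/10 + 252 − 54·10 + 3·10^2 = €72. That is the break-even price.
Between these two prices the firm operates at a loss; above €72 it earns a profit.

Shutdown price = €9; break-even price = €72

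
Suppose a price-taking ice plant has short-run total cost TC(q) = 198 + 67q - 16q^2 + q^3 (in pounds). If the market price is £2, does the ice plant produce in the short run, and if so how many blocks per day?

Shut down

From TC, MC = TC'(q) = 67 - 32q + 3q^2 and AVC = VC/q = 67 - 16q + q^2.
AVC hits its minimum where MC = AVC, at q = 8, giving min AVC = 67 - 16·8 + 8^2 = £3.
Since P = £2 < min AVC = £3, price fails to cover variable cost at any output.
Shutting down limits the loss to fixed cost, £198.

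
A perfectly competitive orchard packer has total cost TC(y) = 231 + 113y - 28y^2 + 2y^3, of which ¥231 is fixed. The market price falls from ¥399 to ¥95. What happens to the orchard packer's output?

Output falls from 13 to 9

AVC = 113 - 28y + 2y^2, minimized at y = 7 where min AVC = ¥15. MC = 113 - 56y + 6y^2.
At P = ¥399 ≥ min AVC, set P = MC on the rising branch: y = 13.
At P = ¥95 ≥ min AVC, set P = MC: y = 9. The firm stays open but cuts output.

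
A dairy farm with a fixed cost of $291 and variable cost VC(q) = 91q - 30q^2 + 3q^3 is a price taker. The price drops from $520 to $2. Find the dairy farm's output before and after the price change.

AVC = 91 - 30q + 3q^2, minimized at q = 5 where min AVC = $16. MC = 91 - 60q + 9q^2.
With P = $520 above the shutdown price, P = MC gives q = 11.
At P = $2 < min AVC = $16, price no longer covers variable cost at any output, so the firm shuts down: q = 0.

Output falls from 11 to 0 (the firm shuts down)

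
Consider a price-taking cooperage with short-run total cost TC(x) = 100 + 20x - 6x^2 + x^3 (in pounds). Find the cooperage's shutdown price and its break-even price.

Shutdown price = £11; break-even price = £35

Shutdown price = min AVC. AVC = 20 - 6x + x^2, with vertex at x = 3 and minimum £11.
ATC = 100/x + 20 - 6x + x^2. Setting dATC/dx = −100/x^2 − 6 + 2x = 0 gives x = 5 (since 2·5^3 − 6·5^2 = 100).
min ATC = 100/5 + 20 − 6·5 + 5^2 = £35. That is the break-even price.
Between these two prices the firm operates at a loss; above £35 it earns a profit.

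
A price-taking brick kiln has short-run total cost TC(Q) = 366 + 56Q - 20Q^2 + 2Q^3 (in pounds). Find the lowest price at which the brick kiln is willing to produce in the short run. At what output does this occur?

Short-run supply begins at min AVC. From VC = 56Q - 20Q^2 + 2Q^3, AVC = 56 - 20Q + 2Q^2.
dAVC/dQ = -20 + 4Q = 0 gives Q = 5. min AVC = 56 - 20·5 + 2·5^2 = 6.
The firm shuts down for any P below £6.

£6 per unit, at Q = 5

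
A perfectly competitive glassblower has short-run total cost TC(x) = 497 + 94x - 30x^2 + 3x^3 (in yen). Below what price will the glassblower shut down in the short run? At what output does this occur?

The firm shuts down when price falls below the minimum of average variable cost. AVC = VC/x = 94 - 30x + 3x^2.
dAVC/dx = -30 + 6x = 0 gives x = 5. min AVC = 94 - 30·5 + 3·5^2 = 19.
So the shutdown price is ¥19.

¥19 per unit, at x = 5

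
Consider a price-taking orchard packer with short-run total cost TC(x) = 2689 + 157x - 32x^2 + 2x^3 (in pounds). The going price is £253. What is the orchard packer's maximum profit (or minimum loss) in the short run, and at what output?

Profit = -£385 at x = 12

AVC = 157 - 32x + 2x^2 has its minimum £29 at x = 8; price £253 clears that bar, so the firm operates.
MC = 157 - 64x + 6x^2. Setting P = MC and taking the root on the rising branch gives x* = 12.
TR = 253·12 = 3036. TC = 2689 + 732 = 3421. Profit = 3036 − 3421 = -£385.
Shutting down would mean losing the fixed cost of £2689, so operating at a loss of £385 is better by £2304.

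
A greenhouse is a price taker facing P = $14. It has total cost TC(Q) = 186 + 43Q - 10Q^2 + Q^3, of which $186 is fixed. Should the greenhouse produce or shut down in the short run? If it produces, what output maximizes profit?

Strip out fixed cost: VC = 43Q - 10Q^2 + Q^3. Then AVC = 43 - 10Q + Q^2 and MC = 43 - 20Q + 3Q^2.
AVC hits its minimum where MC = AVC, at Q = 5, giving min AVC = 43 - 10·5 + 5^2 = $18.
Since P = $14 < min AVC = $18, price fails to cover variable cost at any output.
The firm minimizes its loss by shutting down and losing only its fixed cost of $186.

Shut down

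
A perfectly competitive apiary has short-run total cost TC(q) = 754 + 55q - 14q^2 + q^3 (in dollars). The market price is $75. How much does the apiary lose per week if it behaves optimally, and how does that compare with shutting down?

Profit = -$154 at q = 10

AVC = 55 - 14q + q^2; min AVC = $6 at q = 7. Since P = $75 ≥ min AVC, the firm produces.
With MC = 55 - 28q + 3q^2, P = MC on the upward-sloping part at q* = 10.
TR = 75·10 = 750. TC = 754 + 150 = 904. Profit = 750 − 904 = -$154.
Shutting down would mean losing the fixed cost of $754, so operating at a loss of $154 is better by $600.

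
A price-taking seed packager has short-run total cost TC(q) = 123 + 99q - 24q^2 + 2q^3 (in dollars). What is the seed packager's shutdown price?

$27 per unit

The shutdown price is the minimum of AVC. VC = 99q - 24q^2 + 2q^3, so AVC = 99 - 24q + 2q^2.
dAVC/dq = -24 + 4q = 0 gives q = 6. min AVC = 99 - 24·6 + 2·6^2 = 27.
For P < $27 the firm produces nothing.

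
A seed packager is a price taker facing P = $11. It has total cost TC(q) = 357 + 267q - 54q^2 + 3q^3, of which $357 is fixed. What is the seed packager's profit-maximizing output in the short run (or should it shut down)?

Shut down

From TC, MC = TC'(q) = 267 - 108q + 9q^2 and AVC = VC/q = 267 - 54q + 3q^2.
AVC hits its minimum where MC = AVC, at q = 9, giving min AVC = 267 - 54·9 + 3·9^2 = $24.
Since P = $11 < min AVC = $24, price fails to cover variable cost at any output.
The firm minimizes its loss by shutting down and losing only its fixed cost of $357.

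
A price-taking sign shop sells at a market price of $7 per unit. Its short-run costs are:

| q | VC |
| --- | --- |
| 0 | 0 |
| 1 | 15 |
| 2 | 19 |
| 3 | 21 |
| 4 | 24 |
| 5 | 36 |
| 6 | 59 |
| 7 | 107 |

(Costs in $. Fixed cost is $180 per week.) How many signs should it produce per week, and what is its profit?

Profit at each row (π = 7q − TC): q=0: -180; q=1: -188; q=2: -185; q=3: -180; q=4: -176; q=5: -181; q=6: -197; q=7: -238.
Profit is maximized at q = 4. AVC there is 24/4 = $6 ≤ P, so producing beats shutting down (which would give -$180).

q = 4; profit = -$176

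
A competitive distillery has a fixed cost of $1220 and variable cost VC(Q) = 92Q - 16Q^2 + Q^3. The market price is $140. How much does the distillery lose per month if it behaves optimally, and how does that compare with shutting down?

Profit = -$68 at Q = 12

AVC = 92 - 16Q + Q^2 has its minimum $28 at Q = 8; price $140 clears that bar, so the firm operates.
MC = 92 - 32Q + 3Q^2. Setting P = MC and taking the root on the rising branch gives Q* = 12.
TR = 140·12 = 1680. TC = 1220 + 528 = 1748. Profit = 1680 − 1748 = -$68.
Shutting down would mean losing the fixed cost of $1220, so operating at a loss of $68 is better by $1152.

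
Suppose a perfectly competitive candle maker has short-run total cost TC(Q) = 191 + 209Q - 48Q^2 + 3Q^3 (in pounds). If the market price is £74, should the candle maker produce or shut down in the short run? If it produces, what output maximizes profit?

Strip out fixed cost: VC = 209Q - 48Q^2 + 3Q^3. Then AVC = 209 - 48Q + 3Q^2 and MC = 209 - 96Q + 9Q^2.
The AVC parabola has its vertex at Q = 48/6 = 8, where AVC = 209 - 48·8 + 3·8^2 = £17.
P = £74 exceeds min AVC = £17, so the firm stays open.
P = MC gives 135 - 96Q + 9Q^2 = 0, with roots 5/3 and 9. Take the larger (rising MC): Q* = 9.
Check: AVC at Q = 9 is £20 ≤ P, so revenue covers variable cost.
Profit = P·Q − TC = 74·9 − 371 = £295.

Produce at Q = 9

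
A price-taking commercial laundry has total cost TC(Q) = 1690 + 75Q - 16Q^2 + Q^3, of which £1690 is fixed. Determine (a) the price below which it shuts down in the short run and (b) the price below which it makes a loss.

AVC = 75 - 16Q + Q^2; minimized at Q = 8, giving min AVC = £11. That is the shutdown price.
ATC = 1690/Q + 75 - 16Q + Q^2. Setting dATC/dQ = −1690/Q^2 − 16 + 2Q = 0 gives Q = 13 (since 2·13^3 − 16·13^2 = 1690).
min ATC = 1690/13 + 75 − 16·13 + 13^2 = £166. That is the break-even price.
Between these two prices the firm operates at a loss; above £166 it earns a profit.

Shutdown price = £11; break-even price = £166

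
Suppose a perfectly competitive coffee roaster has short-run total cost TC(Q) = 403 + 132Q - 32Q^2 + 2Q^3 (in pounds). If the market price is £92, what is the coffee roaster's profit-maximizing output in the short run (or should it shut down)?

Produce at Q = 10

From TC, MC = TC'(Q) = 132 - 64Q + 6Q^2 and AVC = VC/Q = 132 - 32Q + 2Q^2.
AVC hits its minimum where MC = AVC, at Q = 8, giving min AVC = 132 - 32·8 + 2·8^2 = £4.
P = £92 exceeds min AVC = £4, so the firm stays open.
P = MC gives 40 - 64Q + 6Q^2 = 0, with roots 2/3 and 10. Take the larger (rising MC): Q* = 10.
Check: AVC at Q = 10 is £12 ≤ P, so revenue covers variable cost.
Profit = P·Q − TC = 92·10 − 523 = £397.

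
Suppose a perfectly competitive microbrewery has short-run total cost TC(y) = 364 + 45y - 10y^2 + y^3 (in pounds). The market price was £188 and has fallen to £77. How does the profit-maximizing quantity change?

Output falls from 11 to 8

AVC = 45 - 10y + y^2, minimized at y = 5 where min AVC = £20. MC = 45 - 20y + 3y^2.
With P = £188 above the shutdown price, P = MC gives y = 11.
At P = £77 ≥ min AVC, set P = MC: y = 8. The firm stays open but cuts output.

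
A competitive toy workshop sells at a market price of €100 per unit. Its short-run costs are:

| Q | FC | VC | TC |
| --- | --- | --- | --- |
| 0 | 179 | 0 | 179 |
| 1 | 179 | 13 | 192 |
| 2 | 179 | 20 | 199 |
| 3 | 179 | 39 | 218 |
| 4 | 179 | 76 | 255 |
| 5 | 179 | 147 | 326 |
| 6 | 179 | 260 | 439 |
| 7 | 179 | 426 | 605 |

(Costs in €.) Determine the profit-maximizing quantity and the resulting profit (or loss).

Q = 5; profit = €174

Profit at each row (π = 100Q − TC): Q=0: -179; Q=1: -92; Q=2: 1; Q=3: 82; Q=4: 145; Q=5: 174; Q=6: 161; Q=7: 95.
Profit is maximized at Q = 5. AVC there is 147/5 = €29.40 ≤ P, so producing beats shutting down (which would give -€179).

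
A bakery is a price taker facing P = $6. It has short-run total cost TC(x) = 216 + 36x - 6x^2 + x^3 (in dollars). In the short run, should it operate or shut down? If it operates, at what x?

Shut down

Variable cost is VC = 36x - 6x^2 + x^3, so AVC = VC/x = 36 - 6x + x^2 and MC = dTC/dx = 36 - 12x + 3x^2.
AVC is minimized where dAVC/dx = -6 + 2x = 0, at x = 3; min AVC = 36 - 6·3 + 3^2 = $27.
Since P = $6 < min AVC = $27, price fails to cover variable cost at any output.
Shutting down limits the loss to fixed cost, $216.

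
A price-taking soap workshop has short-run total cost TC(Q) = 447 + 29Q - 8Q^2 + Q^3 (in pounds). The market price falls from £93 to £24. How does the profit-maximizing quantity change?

MC = 29 - 16Q + 3Q^2; the shutdown threshold is min AVC = £13 (at Q = 4).
With P = £93 above the shutdown price, P = MC gives Q = 8.
At P = £24 ≥ min AVC, set P = MC: Q = 5. The firm stays open but cuts output.

Output falls from 8 to 5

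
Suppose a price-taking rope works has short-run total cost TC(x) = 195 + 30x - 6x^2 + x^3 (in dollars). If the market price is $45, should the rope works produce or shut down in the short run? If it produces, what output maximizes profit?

From TC, MC = TC'(x) = 30 - 12x + 3x^2 and AVC = VC/x = 30 - 6x + x^2.
AVC is minimized where dAVC/dx = -6 + 2x = 0, at x = 3; min AVC = 30 - 6·3 + 3^2 = $21.
Because $45 ≥ $21, revenue can cover variable cost; the firm operates.
Solving P = MC: -15 - 12x + 3x^2 = 0 ⇒ x = -1 or 5. On the upward-sloping branch, x* = 5.
Check: AVC at x = 5 is $25 ≤ P, so revenue covers variable cost.
Profit = P·x − TC = 45·5 − 320 = -$95, a loss, but smaller than the $195 fixed cost the firm would lose by shutting down.

Produce at x = 5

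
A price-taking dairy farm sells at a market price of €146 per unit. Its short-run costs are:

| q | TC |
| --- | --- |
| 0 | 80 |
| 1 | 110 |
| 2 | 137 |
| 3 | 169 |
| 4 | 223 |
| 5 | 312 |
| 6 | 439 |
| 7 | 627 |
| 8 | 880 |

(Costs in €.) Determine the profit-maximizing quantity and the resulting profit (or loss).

Compute π = P·q − TC at each output: q=0: -80; q=1: 36; q=2: 155; q=3: 269; q=4: 361; q=5: 418; q=6: 437; q=7: 395; q=8: 288.
Profit is maximized at q = 6. AVC there is 359/6 = €59.83 ≤ P, so producing beats shutting down (which would give -€80).

q = 6; profit = €437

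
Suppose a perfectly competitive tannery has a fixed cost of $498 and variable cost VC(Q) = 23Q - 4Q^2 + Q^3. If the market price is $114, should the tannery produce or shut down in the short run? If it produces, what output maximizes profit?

From TC, MC = TC'(Q) = 23 - 8Q + 3Q^2 and AVC = VC/Q = 23 - 4Q + Q^2.
The AVC parabola has its vertex at Q = 4/2 = 2, where AVC = 23 - 4·2 + 2^2 = $19.
P = $114 exceeds min AVC = $19, so the firm stays open.
P = MC gives -91 - 8Q + 3Q^2 = 0, with roots -13/3 and 7. Take the larger (rising MC): Q* = 7.
Check: AVC at Q = 7 is $44 ≤ P, so revenue covers variable cost.
Profit = P·Q − TC = 114·7 − 806 = -$8, a loss, but smaller than the $498 fixed cost the firm would lose by shutting down.

Produce at Q = 7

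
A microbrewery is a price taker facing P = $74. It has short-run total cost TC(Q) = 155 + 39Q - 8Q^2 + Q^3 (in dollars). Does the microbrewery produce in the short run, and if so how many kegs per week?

Produce at Q = 7

From TC, MC = TC'(Q) = 39 - 16Q + 3Q^2 and AVC = VC/Q = 39 - 8Q + Q^2.
The AVC parabola has its vertex at Q = 8/2 = 4, where AVC = 39 - 8·4 + 4^2 = $23.
Because $74 ≥ $23, revenue can cover variable cost; the firm operates.
P = MC gives -35 - 16Q + 3Q^2 = 0, with roots -5/3 and 7. Take the larger (rising MC): Q* = 7.
Check: AVC at Q = 7 is $32 ≤ P, so revenue covers variable cost.
Profit = P·Q − TC = 74·7 − 379 = $139.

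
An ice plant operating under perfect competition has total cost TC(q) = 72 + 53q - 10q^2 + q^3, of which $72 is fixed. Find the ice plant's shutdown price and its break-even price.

Shutdown price = $28; break-even price = $41

Shutdown price = min AVC. AVC = 53 - 10q + q^2, with vertex at q = 5 and minimum $28.
ATC = 72/q + 53 - 10q + q^2. Setting dATC/dq = −72/q^2 − 10 + 2q = 0 gives q = 6 (since 2·6^3 − 10·6^2 = 72).
min ATC = 72/6 + 53 − 10·6 + 6^2 = $41. That is the break-even price.
Between these two prices the firm operates at a loss; above $41 it earns a profit.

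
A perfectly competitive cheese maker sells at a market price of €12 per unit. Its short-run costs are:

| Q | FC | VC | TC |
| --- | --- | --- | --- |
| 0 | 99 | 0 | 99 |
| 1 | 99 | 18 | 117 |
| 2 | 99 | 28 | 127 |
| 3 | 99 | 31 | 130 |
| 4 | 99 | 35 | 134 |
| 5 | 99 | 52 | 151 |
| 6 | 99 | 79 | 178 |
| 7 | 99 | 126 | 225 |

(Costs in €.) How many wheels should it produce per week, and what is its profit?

Q = 4; profit = -€86

Profit at each row (π = 12Q − TC): Q=0: -99; Q=1: -105; Q=2: -103; Q=3: -94; Q=4: -86; Q=5: -91; Q=6: -106; Q=7: -141.
Profit is maximized at Q = 4. AVC there is 35/4 = €8.75 ≤ P, so producing beats shutting down (which would give -€99).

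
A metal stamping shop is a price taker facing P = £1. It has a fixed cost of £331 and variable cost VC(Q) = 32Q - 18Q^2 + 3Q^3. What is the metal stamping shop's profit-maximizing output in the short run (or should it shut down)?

Shut down

From TC, MC = TC'(Q) = 32 - 36Q + 9Q^2 and AVC = VC/Q = 32 - 18Q + 3Q^2.
The AVC parabola has its vertex at Q = 18/6 = 3, where AVC = 32 - 18·3 + 3·3^2 = £5.
P = £1 lies below min AVC = £5; no output level covers variable cost.
Shutting down limits the loss to fixed cost, £331.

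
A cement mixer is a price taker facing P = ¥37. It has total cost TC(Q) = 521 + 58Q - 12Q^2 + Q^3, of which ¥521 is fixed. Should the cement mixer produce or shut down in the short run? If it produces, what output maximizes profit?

Produce at Q = 7

Strip out fixed cost: VC = 58Q - 12Q^2 + Q^3. Then AVC = 58 - 12Q + Q^2 and MC = 58 - 24Q + 3Q^2.
AVC is minimized where dAVC/dQ = -12 + 2Q = 0, at Q = 6; min AVC = 58 - 12·6 + 6^2 = ¥22.
Since P = ¥37 ≥ min AVC = ¥22, price covers variable cost and the firm should produce.
P = MC gives 21 - 24Q + 3Q^2 = 0, with roots 1 and 7. Take the larger (rising MC): Q* = 7.
Check: AVC at Q = 7 is ¥23 ≤ P, so revenue covers variable cost.
Profit = P·Q − TC = 37·7 − 682 = -¥423, a loss, but smaller than the ¥521 fixed cost the firm would lose by shutting down.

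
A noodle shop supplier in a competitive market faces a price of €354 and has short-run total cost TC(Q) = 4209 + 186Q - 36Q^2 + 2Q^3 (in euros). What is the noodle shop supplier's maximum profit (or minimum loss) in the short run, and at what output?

Profit = -€289 at Q = 14

AVC = 186 - 36Q + 2Q^2 has its minimum €24 at Q = 9; price €354 clears that bar, so the firm operates.
MC = 186 - 72Q + 6Q^2. Setting P = MC and taking the root on the rising branch gives Q* = 14.
TR = 354·14 = 4956. TC = 4209 + 1036 = 5245. Profit = 4956 − 5245 = -€289.
Shutting down would mean losing the fixed cost of €4209, so operating at a loss of €289 is better by €3920.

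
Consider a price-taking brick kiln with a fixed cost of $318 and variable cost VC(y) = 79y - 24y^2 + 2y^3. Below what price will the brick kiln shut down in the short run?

$7 per unit

The shutdown price is the minimum of AVC. VC = 79y - 24y^2 + 2y^3, so AVC = 79 - 24y + 2y^2.
dAVC/dy = -24 + 4y = 0 gives y = 6. min AVC = 79 - 24·6 + 2·6^2 = 7.
For P < $7 the firm produces nothing.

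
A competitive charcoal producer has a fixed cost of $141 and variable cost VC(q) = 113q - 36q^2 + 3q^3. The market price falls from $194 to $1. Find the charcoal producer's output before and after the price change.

MC = 113 - 72q + 9q^2; the shutdown threshold is min AVC = $5 (at q = 6).
With P = $194 above the shutdown price, P = MC gives q = 9.
At P = $1 < min AVC = $5, price no longer covers variable cost at any output, so the firm shuts down: q = 0.

Output falls from 9 to 0 (the firm shuts down)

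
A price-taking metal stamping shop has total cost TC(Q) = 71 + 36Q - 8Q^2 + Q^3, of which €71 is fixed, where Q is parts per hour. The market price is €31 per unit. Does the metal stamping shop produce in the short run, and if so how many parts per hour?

From TC, MC = TC'(Q) = 36 - 16Q + 3Q^2 and AVC = VC/Q = 36 - 8Q + Q^2.
AVC hits its minimum where MC = AVC, at Q = 4, giving min AVC = 36 - 8·4 + 4^2 = €20.
Because €31 ≥ €20, revenue can cover variable cost; the firm operates.
Set P = MC: 31 = 36 - 16Q + 3Q^2 → 5 - 16Q + 3Q^2 = 0. The roots are Q = 1/3 and Q = 5; the profit-maximizing output is on the rising part of MC, so Q* = 5.
Check: AVC at Q = 5 is €21 ≤ P, so revenue covers variable cost.
Profit = P·Q − TC = 31·5 − 176 = -€21, a loss, but smaller than the €71 fixed cost the firm would lose by shutting down.

Produce at Q = 5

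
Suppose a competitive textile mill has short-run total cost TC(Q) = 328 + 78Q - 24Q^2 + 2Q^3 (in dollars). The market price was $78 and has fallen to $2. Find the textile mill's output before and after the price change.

MC = 78 - 48Q + 6Q^2; the shutdown threshold is min AVC = $6 (at Q = 6).
With P = $78 above the shutdown price, P = MC gives Q = 8.
At P = $2 < min AVC = $6, price no longer covers variable cost at any output, so the firm shuts down: Q = 0.

Output falls from 8 to 0 (the firm shuts down)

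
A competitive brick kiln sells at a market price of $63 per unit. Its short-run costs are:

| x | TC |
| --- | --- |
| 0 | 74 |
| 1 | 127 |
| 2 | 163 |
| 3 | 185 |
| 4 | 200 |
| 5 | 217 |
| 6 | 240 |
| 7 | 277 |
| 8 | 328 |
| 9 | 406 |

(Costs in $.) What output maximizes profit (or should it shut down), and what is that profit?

Profit at each row (π = 63x − TC): x=0: -74; x=1: -64; x=2: -37; x=3: 4; x=4: 52; x=5: 98; x=6: 138; x=7: 164; x=8: 176; x=9: 161.
Profit is maximized at x = 8. AVC there is 254/8 = $31.75 ≤ P, so producing beats shutting down (which would give -$74).

x = 8; profit = $176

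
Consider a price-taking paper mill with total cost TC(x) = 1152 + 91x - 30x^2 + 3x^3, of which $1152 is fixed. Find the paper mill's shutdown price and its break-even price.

AVC = 91 - 30x + 3x^2; minimized at x = 5, giving min AVC = $16. That is the shutdown price.
ATC = 1152/x + 91 - 30x + 3x^2. Setting dATC/dx = −1152/x^2 − 30 + 6x = 0 gives x = 8 (since 6·8^3 − 30·8^2 = 1152).
min ATC = 1152/8 + 91 − 30·8 + 3·8^2 = $187. That is the break-even price.
Between these two prices the firm operates at a loss; above $187 it earns a profit.

Shutdown price = $16; break-even price = $187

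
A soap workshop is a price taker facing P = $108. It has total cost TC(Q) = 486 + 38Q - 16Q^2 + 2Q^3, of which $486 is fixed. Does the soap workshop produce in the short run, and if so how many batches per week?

From TC, MC = TC'(Q) = 38 - 32Q + 6Q^2 and AVC = VC/Q = 38 - 16Q + 2Q^2.
AVC hits its minimum where MC = AVC, at Q = 4, giving min AVC = 38 - 16·4 + 2·4^2 = $6.
P = $108 exceeds min AVC = $6, so the firm stays open.
Set P = MC: 108 = 38 - 32Q + 6Q^2 → -70 - 32Q + 6Q^2 = 0. The roots are Q = -5/3 and Q = 7; the profit-maximizing output is on the rising part of MC, so Q* = 7.
Check: AVC at Q = 7 is $24 ≤ P, so revenue covers variable cost.
Profit = P·Q − TC = 108·7 − 654 = $102.

Produce at Q = 7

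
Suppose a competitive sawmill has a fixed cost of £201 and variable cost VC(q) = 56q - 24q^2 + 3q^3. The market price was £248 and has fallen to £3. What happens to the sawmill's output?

MC = 56 - 48q + 9q^2; the shutdown threshold is min AVC = £8 (at q = 4).
At P = £248 ≥ min AVC, set P = MC on the rising branch: q = 8.
At P = £3 < min AVC = £8, price no longer covers variable cost at any output, so the firm shuts down: q = 0.

Output falls from 8 to 0 (the firm shuts down)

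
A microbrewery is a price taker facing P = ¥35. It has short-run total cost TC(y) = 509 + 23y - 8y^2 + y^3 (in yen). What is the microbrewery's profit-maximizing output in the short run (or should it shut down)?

Produce at y = 6

From TC, MC = TC'(y) = 23 - 16y + 3y^2 and AVC = VC/y = 23 - 8y + y^2.
AVC is minimized where dAVC/dy = -8 + 2y = 0, at y = 4; min AVC = 23 - 8·4 + 4^2 = ¥7.
P = ¥35 exceeds min AVC = ¥7, so the firm stays open.
Set P = MC: 35 = 23 - 16y + 3y^2 → -12 - 16y + 3y^2 = 0. The roots are y = -2/3 and y = 6; the profit-maximizing output is on the rising part of MC, so y* = 6.
Check: AVC at y = 6 is ¥11 ≤ P, so revenue covers variable cost.
Profit = P·y − TC = 35·6 − 575 = -¥365, a loss, but smaller than the ¥509 fixed cost the firm would lose by shutting down.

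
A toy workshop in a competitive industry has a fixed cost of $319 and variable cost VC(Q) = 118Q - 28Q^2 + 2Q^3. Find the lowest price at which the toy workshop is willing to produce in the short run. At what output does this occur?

The firm shuts down when price falls below the minimum of average variable cost. AVC = VC/Q = 118 - 28Q + 2Q^2.
dAVC/dQ = -28 + 4Q = 0 gives Q = 7. min AVC = 118 - 28·7 + 2·7^2 = 20.
For P < $20 the firm produces nothing.

$20 per unit, at Q = 7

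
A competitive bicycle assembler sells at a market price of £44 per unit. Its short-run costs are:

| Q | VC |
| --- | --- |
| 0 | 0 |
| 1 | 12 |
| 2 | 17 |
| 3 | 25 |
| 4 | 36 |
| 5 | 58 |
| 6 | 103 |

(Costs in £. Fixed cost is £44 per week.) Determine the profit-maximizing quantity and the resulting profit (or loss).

Tabulate TR − TC: Q=0: -44; Q=1: -12; Q=2: 27; Q=3: 63; Q=4: 96; Q=5: 118; Q=6: 117.
Profit is maximized at Q = 5. AVC there is 58/5 = £11.60 ≤ P, so producing beats shutting down (which would give -£44).

Q = 5; profit = £118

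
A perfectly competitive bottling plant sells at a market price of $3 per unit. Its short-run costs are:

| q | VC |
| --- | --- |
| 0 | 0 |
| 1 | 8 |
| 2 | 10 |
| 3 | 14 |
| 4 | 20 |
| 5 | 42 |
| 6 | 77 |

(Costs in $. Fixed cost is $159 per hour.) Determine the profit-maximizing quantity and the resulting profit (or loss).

Tabulate TR − TC: q=0: -159; q=1: -164; q=2: -163; q=3: -164; q=4: -167; q=5: -186; q=6: -218.
Profit is highest at q = 0. Equivalently, the lowest AVC in the table is 14/3 ≈ $4.67 at q = 3, and P = $3 falls below it — price never covers variable cost, so the firm shuts down and loses only its fixed cost.

q = 0 (shut down); profit = -$159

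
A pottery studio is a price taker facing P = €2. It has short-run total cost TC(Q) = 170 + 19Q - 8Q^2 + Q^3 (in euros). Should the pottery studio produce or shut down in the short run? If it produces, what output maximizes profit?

Shut down

Strip out fixed cost: VC = 19Q - 8Q^2 + Q^3. Then AVC = 19 - 8Q + Q^2 and MC = 19 - 16Q + 3Q^2.
AVC is minimized where dAVC/dQ = -8 + 2Q = 0, at Q = 4; min AVC = 19 - 8·4 + 4^2 = €3.
P = €2 lies below min AVC = €3; no output level covers variable cost.
Shutting down limits the loss to fixed cost, €170.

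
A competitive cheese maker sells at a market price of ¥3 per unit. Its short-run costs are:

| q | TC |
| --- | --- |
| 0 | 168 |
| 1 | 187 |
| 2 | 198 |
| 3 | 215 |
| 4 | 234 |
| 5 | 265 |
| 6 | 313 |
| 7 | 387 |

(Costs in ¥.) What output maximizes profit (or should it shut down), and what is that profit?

Profit at each row (π = 3q − TC): q=0: -168; q=1: -184; q=2: -192; q=3: -206; q=4: -222; q=5: -250; q=6: -295; q=7: -366.
Profit is highest at q = 0. Equivalently, the lowest AVC in the table is 30/2 ≈ ¥15 at q = 2, and P = ¥3 falls below it — price never covers variable cost, so the firm shuts down and loses only its fixed cost.

q = 0 (shut down); profit = -¥168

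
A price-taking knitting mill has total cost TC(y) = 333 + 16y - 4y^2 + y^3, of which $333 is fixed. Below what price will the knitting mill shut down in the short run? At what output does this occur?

The firm shuts down when price falls below the minimum of average variable cost. AVC = VC/y = 16 - 4y + y^2.
dAVC/dy = -4 + 2y = 0 gives y = 2. min AVC = 16 - 4·2 + 2^2 = 12.
So the shutdown price is $12.

$12 per unit, at y = 2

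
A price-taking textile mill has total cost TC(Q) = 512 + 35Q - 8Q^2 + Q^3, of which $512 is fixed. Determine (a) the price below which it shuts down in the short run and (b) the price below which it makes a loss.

Shutdown price = min AVC. AVC = 35 - 8Q + Q^2, with vertex at Q = 4 and minimum $19.
ATC = 512/Q + 35 - 8Q + Q^2. Setting dATC/dQ = −512/Q^2 − 8 + 2Q = 0 gives Q = 8 (since 2·8^3 − 8·8^2 = 512).
min ATC = 512/8 + 35 − 8·8 + 8^2 = $99. That is the break-even price.
For $19 ≤ P < $99 the firm produces at a loss; below $19 it shuts down.

Shutdown price = $19; break-even price = $99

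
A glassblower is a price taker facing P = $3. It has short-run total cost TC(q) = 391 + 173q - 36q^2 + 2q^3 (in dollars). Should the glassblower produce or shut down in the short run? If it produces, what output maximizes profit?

Variable cost is VC = 173q - 36q^2 + 2q^3, so AVC = VC/q = 173 - 36q + 2q^2 and MC = dTC/dq = 173 - 72q + 6q^2.
AVC hits its minimum where MC = AVC, at q = 9, giving min AVC = 173 - 36·9 + 2·9^2 = $11.
Since P = $3 < min AVC = $11, price fails to cover variable cost at any output.
The firm minimizes its loss by shutting down and losing only its fixed cost of $391.

Shut down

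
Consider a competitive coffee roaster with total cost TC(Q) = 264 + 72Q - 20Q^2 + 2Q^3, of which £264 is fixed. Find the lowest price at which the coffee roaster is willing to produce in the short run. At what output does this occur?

£22 per unit, at Q = 5

The shutdown price is the minimum of AVC. VC = 72Q - 20Q^2 + 2Q^3, so AVC = 72 - 20Q + 2Q^2.
dAVC/dQ = -20 + 4Q = 0 gives Q = 5. min AVC = 72 - 20·5 + 2·5^2 = 22.
The firm shuts down for any P below £22.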